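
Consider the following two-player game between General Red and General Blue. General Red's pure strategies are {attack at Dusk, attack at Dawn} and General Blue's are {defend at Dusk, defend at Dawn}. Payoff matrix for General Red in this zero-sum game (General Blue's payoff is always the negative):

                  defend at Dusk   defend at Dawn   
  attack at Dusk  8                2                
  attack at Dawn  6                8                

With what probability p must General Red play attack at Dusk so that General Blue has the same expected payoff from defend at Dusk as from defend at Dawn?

p = 1/4

General Blue's indifference between defend at Dusk and defend at Dawn determines General Red's mixing probability p:
  General Blue's expected payoff from defend at Dusk: p·(-8) + (1−p)·(-6) = -2p - 6
  General Blue's expected payoff from defend at Dawn: p·(-2) + (1−p)·(-8) = 6p - 8
  -2p - 6 = 6p - 8  ⇒  -8p = -2  ⇒  p = 1/4.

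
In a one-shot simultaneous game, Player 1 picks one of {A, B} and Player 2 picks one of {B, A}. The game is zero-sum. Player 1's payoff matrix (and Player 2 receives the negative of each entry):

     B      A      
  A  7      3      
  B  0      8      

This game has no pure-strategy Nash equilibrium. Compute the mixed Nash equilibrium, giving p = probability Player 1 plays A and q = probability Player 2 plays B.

p = 2/3, q = 5/12

Set Player 2's expected payoff from B equal to that from A:
  Player 2's payoff from B: p·(-7) + (1−p)·0 = -7p
  Player 2's payoff from A: p·(-3) + (1−p)·(-8) = 5p - 8
  -7p = 5p - 8  ⇒  -12p = -8  ⇒  p = 2/3.
For Player 1 to be willing to mix, Player 1 must be indifferent between A and B, which pins down Player 2's mix.
  Player 1's expected payoff from A: q·7 + (1−q)·3 = 4q + 3
  Player 1's expected payoff from B: q·0 + (1−q)·8 = -8q + 8
  4q + 3 = -8q + 8  ⇒  12q = 5  ⇒  q = 5/12.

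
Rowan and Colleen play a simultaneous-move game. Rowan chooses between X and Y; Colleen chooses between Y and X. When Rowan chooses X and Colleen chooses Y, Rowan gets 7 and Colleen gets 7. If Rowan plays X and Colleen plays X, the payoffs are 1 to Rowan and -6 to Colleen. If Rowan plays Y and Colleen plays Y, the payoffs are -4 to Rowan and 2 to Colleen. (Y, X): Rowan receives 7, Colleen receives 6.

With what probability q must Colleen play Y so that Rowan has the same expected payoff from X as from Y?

q = 6/17

Set Rowan's expected payoff from X equal to that from Y:
  Rowan's payoff to X: q·7 + (1−q)·1 = 6q + 1
  Rowan's payoff to Y: q·(-4) + (1−q)·7 = -11q + 7
  6q + 1 = -11q + 7  ⇒  17q = 6  ⇒  q = 6/17.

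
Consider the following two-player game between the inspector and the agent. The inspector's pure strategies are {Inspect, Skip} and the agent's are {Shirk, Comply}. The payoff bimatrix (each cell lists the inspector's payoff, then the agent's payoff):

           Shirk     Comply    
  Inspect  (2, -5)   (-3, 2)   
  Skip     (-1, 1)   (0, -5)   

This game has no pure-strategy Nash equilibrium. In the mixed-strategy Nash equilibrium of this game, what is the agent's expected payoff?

-23/13

In a mixed equilibrium the agent is indifferent between Shirk and Comply; this condition fixes p.
  the agent's expected payoff from Shirk: p·(-5) + (1−p)·1 = -6p + 1
  the agent's expected payoff from Comply: p·2 + (1−p)·(-5) = 7p - 5
  -6p + 1 = 7p - 5  ⇒  -13p = -6  ⇒  p = 6/13.
At equilibrium the agent is indifferent across columns, so the agent's payoff equals the payoff from Shirk: (6/13)·(-5) + (7/13)·1 = -23/13.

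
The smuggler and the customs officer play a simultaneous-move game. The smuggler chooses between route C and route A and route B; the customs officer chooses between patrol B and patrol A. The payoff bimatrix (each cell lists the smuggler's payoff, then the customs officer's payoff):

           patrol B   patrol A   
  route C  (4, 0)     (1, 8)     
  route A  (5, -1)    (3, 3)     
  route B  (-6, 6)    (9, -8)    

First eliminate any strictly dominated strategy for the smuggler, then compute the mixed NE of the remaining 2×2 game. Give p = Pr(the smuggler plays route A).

p = 7/9

The smuggler's strategy route C is strictly dominated by route A: 5 > 4 and 3 > 1. Eliminate route C.
Set the customs officer's expected payoff from patrol B equal to that from patrol A:
  the customs officer's payoff from patrol B: p·(-1) + (1−p)·6 = -7p + 6
  the customs officer's payoff from patrol A: p·3 + (1−p)·(-8) = 11p - 8
  -7p + 6 = 11p - 8  ⇒  -18p = -14  ⇒  p = 7/9.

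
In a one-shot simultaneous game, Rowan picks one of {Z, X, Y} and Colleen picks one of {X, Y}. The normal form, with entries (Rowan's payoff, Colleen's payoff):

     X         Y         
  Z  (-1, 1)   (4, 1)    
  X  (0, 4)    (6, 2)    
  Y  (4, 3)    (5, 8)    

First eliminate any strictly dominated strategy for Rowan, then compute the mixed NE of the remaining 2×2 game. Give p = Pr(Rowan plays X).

Rowan's strategy Z is strictly dominated by X: 0 > -1 and 6 > 4. Eliminate Z.
For Colleen to be willing to mix, Colleen must be indifferent between X and Y, which pins down Rowan's mix.
  Colleen's payoff to X: p·4 + (1−p)·3 = p + 3
  Colleen's payoff to Y: p·2 + (1−p)·8 = -6p + 8
  p + 3 = -6p + 8  ⇒  7p = 5  ⇒  p = 5/7.

p = 5/7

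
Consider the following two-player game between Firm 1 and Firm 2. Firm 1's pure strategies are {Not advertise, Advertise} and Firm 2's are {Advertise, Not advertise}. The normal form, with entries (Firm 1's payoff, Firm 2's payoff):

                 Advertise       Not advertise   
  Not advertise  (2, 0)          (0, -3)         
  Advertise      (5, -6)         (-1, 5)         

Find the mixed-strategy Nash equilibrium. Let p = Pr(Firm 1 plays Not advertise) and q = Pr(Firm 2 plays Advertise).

p = 11/14, q = 1/4

Firm 2's indifference between Advertise and Not advertise determines Firm 1's mixing probability p:
  Firm 2's payoff from Advertise: p·0 + (1−p)·(-6) = 6p - 6
  Firm 2's payoff from Not advertise: p·(-3) + (1−p)·5 = -8p + 5
  6p - 6 = -8p + 5  ⇒  14p = 11  ⇒  p = 11/14.
For Firm 1 to be willing to mix, Firm 1 must be indifferent between Not advertise and Advertise, which pins down Firm 2's mix.
  Firm 1's payoff from Not advertise: q·2 + (1−q)·0 = 2q
  Firm 1's payoff from Advertise: q·5 + (1−q)·(-1) = 6q - 1
  2q = 6q - 1  ⇒  -4q = -1  ⇒  q = 1/4.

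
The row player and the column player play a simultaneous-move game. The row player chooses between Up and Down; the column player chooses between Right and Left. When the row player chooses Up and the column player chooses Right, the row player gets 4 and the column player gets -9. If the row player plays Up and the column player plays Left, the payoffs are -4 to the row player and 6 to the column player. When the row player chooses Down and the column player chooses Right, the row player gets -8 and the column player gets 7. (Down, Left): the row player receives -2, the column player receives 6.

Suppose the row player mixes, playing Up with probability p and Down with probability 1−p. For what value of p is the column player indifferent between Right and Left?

p = 1/16

For the column player to be willing to mix, the column player must be indifferent between Right and Left, which pins down the row player's mix.
  the column player's payoff from Right: p·(-9) + (1−p)·7 = -16p + 7
  the column player's payoff from Left: p·6 + (1−p)·6 = 6
  -16p + 7 = 6  ⇒  -16p = -1  ⇒  p = 1/16.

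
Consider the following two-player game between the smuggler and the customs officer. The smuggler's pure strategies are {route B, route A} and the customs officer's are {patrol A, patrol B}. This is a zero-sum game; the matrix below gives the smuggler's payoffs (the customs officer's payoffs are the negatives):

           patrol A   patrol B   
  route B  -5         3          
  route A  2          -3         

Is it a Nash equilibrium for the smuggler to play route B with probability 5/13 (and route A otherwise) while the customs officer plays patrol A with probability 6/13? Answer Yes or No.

Yes

Check the customs officer's indifference given the smuggler's mix p = 5/13:
  payoff from patrol A = 9/13; payoff from patrol B = 9/13 — equal.
Check the smuggler's indifference given the customs officer's mix q = 6/13:
  payoff from route B = -9/13; payoff from route A = -9/13 — equal.
Both players are indifferent, so neither can profitably deviate.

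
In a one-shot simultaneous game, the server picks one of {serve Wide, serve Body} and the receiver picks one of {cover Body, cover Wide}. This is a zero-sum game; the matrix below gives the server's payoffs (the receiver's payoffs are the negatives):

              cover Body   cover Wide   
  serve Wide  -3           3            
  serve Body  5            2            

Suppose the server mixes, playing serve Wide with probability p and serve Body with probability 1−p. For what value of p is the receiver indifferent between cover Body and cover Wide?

For the receiver to be willing to mix, the receiver must be indifferent between cover Body and cover Wide, which pins down the server's mix.
  the receiver's expected payoff from cover Body: p·3 + (1−p)·(-5) = 8p - 5
  the receiver's expected payoff from cover Wide: p·(-3) + (1−p)·(-2) = -p - 2
  8p - 5 = -p - 2  ⇒  9p = 3  ⇒  p = 1/3.

p = 1/3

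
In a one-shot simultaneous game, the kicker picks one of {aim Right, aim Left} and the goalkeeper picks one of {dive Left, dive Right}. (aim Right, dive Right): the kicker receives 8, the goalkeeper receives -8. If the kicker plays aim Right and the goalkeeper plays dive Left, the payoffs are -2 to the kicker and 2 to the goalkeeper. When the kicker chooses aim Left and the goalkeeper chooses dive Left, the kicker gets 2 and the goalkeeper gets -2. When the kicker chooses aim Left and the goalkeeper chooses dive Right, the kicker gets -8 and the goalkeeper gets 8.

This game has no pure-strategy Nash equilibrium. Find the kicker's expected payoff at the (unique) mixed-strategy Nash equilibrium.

For the kicker to be willing to mix, the kicker must be indifferent between aim Right and aim Left, which pins down the goalkeeper's mix.
  the kicker's payoff from aim Right: q·(-2) + (1−q)·8 = -10q + 8
  the kicker's payoff from aim Left: q·2 + (1−q)·(-8) = 10q - 8
  -10q + 8 = 10q - 8  ⇒  -20q = -16  ⇒  q = 4/5.
At equilibrium the kicker is indifferent across rows, so the kicker's payoff equals the payoff from aim Right: (4/5)·(-2) + (1/5)·8 = 0.

0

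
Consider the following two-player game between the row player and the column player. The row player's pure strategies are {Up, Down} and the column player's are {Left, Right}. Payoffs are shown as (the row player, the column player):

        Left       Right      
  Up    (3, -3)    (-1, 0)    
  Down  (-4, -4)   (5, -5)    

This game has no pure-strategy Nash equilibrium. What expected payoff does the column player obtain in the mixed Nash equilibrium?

-15/4

The column player's indifference between Left and Right determines the row player's mixing probability p:
  the column player's expected payoff from Left: p·(-3) + (1−p)·(-4) = p - 4
  the column player's expected payoff from Right: p·0 + (1−p)·(-5) = 5p - 5
  p - 4 = 5p - 5  ⇒  -4p = -1  ⇒  p = 1/4.
At equilibrium the column player is indifferent across columns, so the column player's payoff equals the payoff from Left: (1/4)·(-3) + (3/4)·(-4) = -15/4.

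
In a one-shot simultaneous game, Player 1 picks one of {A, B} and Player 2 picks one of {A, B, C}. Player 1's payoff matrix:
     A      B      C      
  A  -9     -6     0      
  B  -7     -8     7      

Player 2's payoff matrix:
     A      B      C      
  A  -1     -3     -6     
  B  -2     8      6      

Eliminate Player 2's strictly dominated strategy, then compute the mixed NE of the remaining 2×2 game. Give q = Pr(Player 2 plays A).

Player 2's strategy C is strictly dominated by B: -3 > -6 and 8 > 6. Eliminate C.
In a mixed equilibrium Player 1 is indifferent between A and B; this condition fixes q.
  Player 1's payoff to A: q·(-9) + (1−q)·(-6) = -3q - 6
  Player 1's payoff to B: q·(-7) + (1−q)·(-8) = q - 8
  -3q - 6 = q - 8  ⇒  -4q = -2  ⇒  q = 1/2.

q = 1/2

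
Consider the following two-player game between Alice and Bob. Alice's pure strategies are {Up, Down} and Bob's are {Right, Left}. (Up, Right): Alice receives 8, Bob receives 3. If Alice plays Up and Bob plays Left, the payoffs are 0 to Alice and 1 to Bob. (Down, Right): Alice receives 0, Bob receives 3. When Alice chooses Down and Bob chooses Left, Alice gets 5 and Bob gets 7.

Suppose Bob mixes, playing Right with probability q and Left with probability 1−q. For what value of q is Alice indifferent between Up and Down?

Set Alice's expected payoff from Up equal to that from Down:
  Alice's expected payoff from Up: q·8 + (1−q)·0 = 8q
  Alice's expected payoff from Down: q·0 + (1−q)·5 = -5q + 5
  8q = -5q + 5  ⇒  13q = 5  ⇒  q = 5/13.

q = 5/13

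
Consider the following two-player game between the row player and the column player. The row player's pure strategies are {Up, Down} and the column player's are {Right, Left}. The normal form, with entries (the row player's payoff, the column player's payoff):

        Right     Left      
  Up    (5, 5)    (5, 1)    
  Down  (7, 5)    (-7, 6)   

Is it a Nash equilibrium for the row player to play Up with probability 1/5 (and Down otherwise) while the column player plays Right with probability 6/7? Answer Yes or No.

Check the column player's indifference given the row player's mix p = 1/5:
  payoff from Right = 5; payoff from Left = 5 — equal.
Check the row player's indifference given the column player's mix q = 6/7:
  payoff from Up = 5; payoff from Down = 5 — equal.
Both players are indifferent, so neither can profitably deviate.

Yes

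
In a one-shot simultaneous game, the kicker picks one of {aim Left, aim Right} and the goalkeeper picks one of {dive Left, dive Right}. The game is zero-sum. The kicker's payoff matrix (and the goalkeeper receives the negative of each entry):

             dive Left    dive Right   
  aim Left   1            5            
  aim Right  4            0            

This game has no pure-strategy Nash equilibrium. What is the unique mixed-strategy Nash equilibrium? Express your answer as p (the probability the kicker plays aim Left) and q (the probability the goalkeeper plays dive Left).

p = 1/2, q = 5/8

The goalkeeper's indifference between dive Left and dive Right determines the kicker's mixing probability p:
  the goalkeeper's expected payoff from dive Left: p·(-1) + (1−p)·(-4) = 3p - 4
  the goalkeeper's expected payoff from dive Right: p·(-5) + (1−p)·0 = -5p
  3p - 4 = -5p  ⇒  8p = 4  ⇒  p = 1/2.
For the kicker to be willing to mix, the kicker must be indifferent between aim Left and aim Right, which pins down the goalkeeper's mix.
  the kicker's payoff to aim Left: q·1 + (1−q)·5 = -4q + 5
  the kicker's payoff to aim Right: q·4 + (1−q)·0 = 4q
  -4q + 5 = 4q  ⇒  -8q = -5  ⇒  q = 5/8.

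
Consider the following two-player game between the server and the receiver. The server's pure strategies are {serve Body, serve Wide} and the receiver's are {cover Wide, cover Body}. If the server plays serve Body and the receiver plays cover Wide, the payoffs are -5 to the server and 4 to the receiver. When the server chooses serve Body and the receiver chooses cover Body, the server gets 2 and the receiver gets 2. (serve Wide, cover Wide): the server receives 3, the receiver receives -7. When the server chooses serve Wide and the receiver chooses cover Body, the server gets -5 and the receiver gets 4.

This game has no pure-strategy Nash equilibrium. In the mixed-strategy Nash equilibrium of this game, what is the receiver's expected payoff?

The server's mix must leave the receiver indifferent between cover Wide and cover Body.
  the receiver's payoff from cover Wide: p·4 + (1−p)·(-7) = 11p - 7
  the receiver's payoff from cover Body: p·2 + (1−p)·4 = -2p + 4
  11p - 7 = -2p + 4  ⇒  13p = 11  ⇒  p = 11/13.
At equilibrium the receiver is indifferent across columns, so the receiver's payoff equals the payoff from cover Wide: (11/13)·4 + (2/13)·(-7) = 30/13.

30/13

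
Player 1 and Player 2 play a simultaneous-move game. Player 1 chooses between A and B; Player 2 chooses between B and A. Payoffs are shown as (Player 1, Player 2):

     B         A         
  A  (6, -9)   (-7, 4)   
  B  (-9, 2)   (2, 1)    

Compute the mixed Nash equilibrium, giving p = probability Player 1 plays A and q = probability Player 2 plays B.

Player 1's mix must leave Player 2 indifferent between B and A.
  Player 2's expected payoff from B: p·(-9) + (1−p)·2 = -11p + 2
  Player 2's expected payoff from A: p·4 + (1−p)·1 = 3p + 1
  -11p + 2 = 3p + 1  ⇒  -14p = -1  ⇒  p = 1/14.
Set Player 1's expected payoff from A equal to that from B:
  Player 1's expected payoff from A: q·6 + (1−q)·(-7) = 13q - 7
  Player 1's expected payoff from B: q·(-9) + (1−q)·2 = -11q + 2
  13q - 7 = -11q + 2  ⇒  24q = 9  ⇒  q = 3/8.

p = 1/14, q = 3/8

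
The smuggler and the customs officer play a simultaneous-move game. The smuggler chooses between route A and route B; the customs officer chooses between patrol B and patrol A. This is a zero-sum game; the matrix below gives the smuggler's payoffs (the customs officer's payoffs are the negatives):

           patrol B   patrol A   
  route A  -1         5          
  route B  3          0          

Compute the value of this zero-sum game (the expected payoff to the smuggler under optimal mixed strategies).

For the smuggler to be willing to mix, the smuggler must be indifferent between route A and route B, which pins down the customs officer's mix.
  the smuggler's payoff to route A: q·(-1) + (1−q)·5 = -6q + 5
  the smuggler's payoff to route B: q·3 + (1−q)·0 = 3q
  -6q + 5 = 3q  ⇒  -9q = -5  ⇒  q = 5/9.
The value is the smuggler's expected payoff against this mix (using route A): (5/9)·(-1) + (4/9)·5 = 5/3.

v = 5/3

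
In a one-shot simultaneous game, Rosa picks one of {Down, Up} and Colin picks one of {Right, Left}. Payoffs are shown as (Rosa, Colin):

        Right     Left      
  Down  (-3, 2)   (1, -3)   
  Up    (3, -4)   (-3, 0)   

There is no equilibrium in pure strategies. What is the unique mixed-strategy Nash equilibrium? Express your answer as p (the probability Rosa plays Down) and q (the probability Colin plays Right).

p = 4/9, q = 2/5

In a mixed equilibrium Colin is indifferent between Right and Left; this condition fixes p.
  Colin's payoff from Right: p·2 + (1−p)·(-4) = 6p - 4
  Colin's payoff from Left: p·(-3) + (1−p)·0 = -3p
  6p - 4 = -3p  ⇒  9p = 4  ⇒  p = 4/9.
Colin's mix must leave Rosa indifferent between Down and Up.
  Rosa's expected payoff from Down: q·(-3) + (1−q)·1 = -4q + 1
  Rosa's expected payoff from Up: q·3 + (1−q)·(-3) = 6q - 3
  -4q + 1 = 6q - 3  ⇒  -10q = -4  ⇒  q = 2/5.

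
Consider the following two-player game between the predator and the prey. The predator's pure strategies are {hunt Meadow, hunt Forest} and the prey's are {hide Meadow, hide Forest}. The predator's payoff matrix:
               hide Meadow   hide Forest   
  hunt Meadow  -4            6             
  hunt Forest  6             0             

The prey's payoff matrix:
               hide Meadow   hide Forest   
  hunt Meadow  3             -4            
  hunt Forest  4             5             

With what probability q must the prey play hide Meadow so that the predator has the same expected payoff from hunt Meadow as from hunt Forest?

The predator's indifference between hunt Meadow and hunt Forest determines the prey's mixing probability q:
  the predator's expected payoff from hunt Meadow: q·(-4) + (1−q)·6 = -10q + 6
  the predator's expected payoff from hunt Forest: q·6 + (1−q)·0 = 6q
  -10q + 6 = 6q  ⇒  -16q = -6  ⇒  q = 3/8.

q = 3/8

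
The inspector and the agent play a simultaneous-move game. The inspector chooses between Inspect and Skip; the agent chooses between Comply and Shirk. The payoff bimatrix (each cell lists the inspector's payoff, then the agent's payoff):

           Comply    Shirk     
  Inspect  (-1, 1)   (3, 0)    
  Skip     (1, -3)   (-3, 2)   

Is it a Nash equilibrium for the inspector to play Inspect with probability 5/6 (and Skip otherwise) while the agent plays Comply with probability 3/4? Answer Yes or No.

Check the agent's indifference given the inspector's mix p = 5/6:
  payoff from Comply = 1/3; payoff from Shirk = 1/3 — equal.
Check the inspector's indifference given the agent's mix q = 3/4:
  payoff from Inspect = 0; payoff from Skip = 0 — equal.
Both players are indifferent, so neither can profitably deviate.

Yes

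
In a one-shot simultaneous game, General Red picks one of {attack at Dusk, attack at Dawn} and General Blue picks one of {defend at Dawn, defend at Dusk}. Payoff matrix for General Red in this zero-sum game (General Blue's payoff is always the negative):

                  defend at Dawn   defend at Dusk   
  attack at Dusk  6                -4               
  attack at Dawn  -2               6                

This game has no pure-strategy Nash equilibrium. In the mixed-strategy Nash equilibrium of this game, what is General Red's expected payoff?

Set General Red's expected payoff from attack at Dusk equal to that from attack at Dawn:
  General Red's expected payoff from attack at Dusk: q·6 + (1−q)·(-4) = 10q - 4
  General Red's expected payoff from attack at Dawn: q·(-2) + (1−q)·6 = -8q + 6
  10q - 4 = -8q + 6  ⇒  18q = 10  ⇒  q = 5/9.
At equilibrium General Red is indifferent across rows, so General Red's payoff equals the payoff from attack at Dusk: (5/9)·6 + (4/9)·(-4) = 14/9.

14/9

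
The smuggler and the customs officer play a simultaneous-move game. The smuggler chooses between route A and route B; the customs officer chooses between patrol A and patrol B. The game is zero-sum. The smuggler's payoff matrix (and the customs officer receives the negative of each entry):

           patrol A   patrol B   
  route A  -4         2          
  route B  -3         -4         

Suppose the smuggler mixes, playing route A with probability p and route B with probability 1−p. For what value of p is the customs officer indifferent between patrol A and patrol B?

The customs officer's indifference between patrol A and patrol B determines the smuggler's mixing probability p:
  the customs officer's payoff to patrol A: p·4 + (1−p)·3 = p + 3
  the customs officer's payoff to patrol B: p·(-2) + (1−p)·4 = -6p + 4
  p + 3 = -6p + 4  ⇒  7p = 1  ⇒  p = 1/7.

p = 1/7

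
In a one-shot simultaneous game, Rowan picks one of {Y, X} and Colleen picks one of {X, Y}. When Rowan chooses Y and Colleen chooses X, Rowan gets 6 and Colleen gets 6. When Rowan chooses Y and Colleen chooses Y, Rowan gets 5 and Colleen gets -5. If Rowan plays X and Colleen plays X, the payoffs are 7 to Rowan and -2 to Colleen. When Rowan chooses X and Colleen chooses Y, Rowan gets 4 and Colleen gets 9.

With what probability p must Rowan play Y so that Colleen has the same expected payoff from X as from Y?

p = 1/2

For Colleen to be willing to mix, Colleen must be indifferent between X and Y, which pins down Rowan's mix.
  Colleen's payoff to X: p·6 + (1−p)·(-2) = 8p - 2
  Colleen's payoff to Y: p·(-5) + (1−p)·9 = -14p + 9
  8p - 2 = -14p + 9  ⇒  22p = 11  ⇒  p = 1/2.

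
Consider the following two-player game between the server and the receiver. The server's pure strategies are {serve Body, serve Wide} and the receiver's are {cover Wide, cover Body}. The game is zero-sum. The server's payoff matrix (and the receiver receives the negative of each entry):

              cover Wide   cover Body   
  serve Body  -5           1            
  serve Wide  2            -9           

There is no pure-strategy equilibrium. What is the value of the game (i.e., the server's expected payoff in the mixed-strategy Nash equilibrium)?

v = -43/17

In a mixed equilibrium the server is indifferent between serve Body and serve Wide; this condition fixes q.
  the server's payoff to serve Body: q·(-5) + (1−q)·1 = -6q + 1
  the server's payoff to serve Wide: q·2 + (1−q)·(-9) = 11q - 9
  -6q + 1 = 11q - 9  ⇒  -17q = -10  ⇒  q = 10/17.
The value is the server's expected payoff against this mix (using serve Body): (10/17)·(-5) + (7/17)·1 = -43/17.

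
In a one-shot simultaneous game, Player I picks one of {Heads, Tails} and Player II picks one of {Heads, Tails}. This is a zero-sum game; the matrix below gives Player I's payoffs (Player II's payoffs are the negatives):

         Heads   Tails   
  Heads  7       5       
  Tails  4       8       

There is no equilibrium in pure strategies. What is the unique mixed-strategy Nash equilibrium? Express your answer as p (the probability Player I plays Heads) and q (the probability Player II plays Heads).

Set Player II's expected payoff from Heads equal to that from Tails:
  Player II's payoff from Heads: p·(-7) + (1−p)·(-4) = -3p - 4
  Player II's payoff from Tails: p·(-5) + (1−p)·(-8) = 3p - 8
  -3p - 4 = 3p - 8  ⇒  -6p = -4  ⇒  p = 2/3.
Set Player I's expected payoff from Heads equal to that from Tails:
  Player I's payoff from Heads: q·7 + (1−q)·5 = 2q + 5
  Player I's payoff from Tails: q·4 + (1−q)·8 = -4q + 8
  2q + 5 = -4q + 8  ⇒  6q = 3  ⇒  q = 1/2.

p = 2/3, q = 1/2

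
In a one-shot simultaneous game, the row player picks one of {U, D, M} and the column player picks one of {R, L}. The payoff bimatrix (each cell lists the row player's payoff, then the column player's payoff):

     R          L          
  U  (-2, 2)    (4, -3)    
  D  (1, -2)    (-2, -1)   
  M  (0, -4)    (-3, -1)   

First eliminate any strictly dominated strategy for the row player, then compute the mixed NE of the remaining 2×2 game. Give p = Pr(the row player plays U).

The row player's strategy M is strictly dominated by D: 1 > 0 and -2 > -3. Eliminate M.
The row player's mix must leave the column player indifferent between R and L.
  the column player's expected payoff from R: p·2 + (1−p)·(-2) = 4p - 2
  the column player's expected payoff from L: p·(-3) + (1−p)·(-1) = -2p - 1
  4p - 2 = -2p - 1  ⇒  6p = 1  ⇒  p = 1/6.

p = 1/6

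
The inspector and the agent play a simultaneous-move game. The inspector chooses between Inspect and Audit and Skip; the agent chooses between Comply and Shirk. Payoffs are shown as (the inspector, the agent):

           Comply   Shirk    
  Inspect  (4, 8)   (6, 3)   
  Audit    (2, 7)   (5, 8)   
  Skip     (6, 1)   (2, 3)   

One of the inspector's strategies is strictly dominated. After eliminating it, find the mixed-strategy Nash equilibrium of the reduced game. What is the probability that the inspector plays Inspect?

The inspector's strategy Audit is strictly dominated by Inspect: 4 > 2 and 6 > 5. Eliminate Audit.
The inspector's mix must leave the agent indifferent between Comply and Shirk.
  the agent's payoff from Comply: p·8 + (1−p)·1 = 7p + 1
  the agent's payoff from Shirk: p·3 + (1−p)·3 = 3
  7p + 1 = 3  ⇒  7p = 2  ⇒  p = 2/7.

p = 2/7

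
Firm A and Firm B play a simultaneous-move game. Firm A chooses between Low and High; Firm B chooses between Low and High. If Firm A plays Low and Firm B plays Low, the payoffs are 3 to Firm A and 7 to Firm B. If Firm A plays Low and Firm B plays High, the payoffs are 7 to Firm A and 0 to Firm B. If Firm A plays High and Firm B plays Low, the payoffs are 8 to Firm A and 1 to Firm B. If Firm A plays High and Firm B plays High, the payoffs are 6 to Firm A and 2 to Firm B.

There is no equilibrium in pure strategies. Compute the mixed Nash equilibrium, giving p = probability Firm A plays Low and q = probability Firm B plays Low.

Firm B's indifference between Low and High determines Firm A's mixing probability p:
  Firm B's expected payoff from Low: p·7 + (1−p)·1 = 6p + 1
  Firm B's expected payoff from High: p·0 + (1−p)·2 = -2p + 2
  6p + 1 = -2p + 2  ⇒  8p = 1  ⇒  p = 1/8.
Firm B's mix must leave Firm A indifferent between Low and High.
  Firm A's expected payoff from Low: q·3 + (1−q)·7 = -4q + 7
  Firm A's expected payoff from High: q·8 + (1−q)·6 = 2q + 6
  -4q + 7 = 2q + 6  ⇒  -6q = -1  ⇒  q = 1/6.

p = 1/8, q = 1/6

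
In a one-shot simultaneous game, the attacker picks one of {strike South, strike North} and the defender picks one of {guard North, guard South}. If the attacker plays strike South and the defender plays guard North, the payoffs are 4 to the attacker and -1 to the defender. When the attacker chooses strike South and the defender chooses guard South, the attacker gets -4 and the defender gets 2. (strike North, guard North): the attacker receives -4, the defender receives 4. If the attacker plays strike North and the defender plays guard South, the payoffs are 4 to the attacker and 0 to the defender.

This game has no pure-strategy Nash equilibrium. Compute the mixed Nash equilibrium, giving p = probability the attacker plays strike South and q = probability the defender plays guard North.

p = 4/7, q = 1/2

In a mixed equilibrium the defender is indifferent between guard North and guard South; this condition fixes p.
  the defender's payoff to guard North: p·(-1) + (1−p)·4 = -5p + 4
  the defender's payoff to guard South: p·2 + (1−p)·0 = 2p
  -5p + 4 = 2p  ⇒  -7p = -4  ⇒  p = 4/7.
Set the attacker's expected payoff from strike South equal to that from strike North:
  the attacker's payoff from strike South: q·4 + (1−q)·(-4) = 8q - 4
  the attacker's payoff from strike North: q·(-4) + (1−q)·4 = -8q + 4
  8q - 4 = -8q + 4  ⇒  16q = 8  ⇒  q = 1/2.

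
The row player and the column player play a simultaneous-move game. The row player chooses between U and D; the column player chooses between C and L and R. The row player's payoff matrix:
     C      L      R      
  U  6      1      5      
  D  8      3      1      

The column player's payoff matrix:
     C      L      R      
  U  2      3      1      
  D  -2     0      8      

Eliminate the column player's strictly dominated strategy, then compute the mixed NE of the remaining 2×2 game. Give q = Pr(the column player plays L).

q = 2/3

The column player's strategy C is strictly dominated by L: 3 > 2 and 0 > -2. Eliminate C.
Set the row player's expected payoff from U equal to that from D:
  the row player's payoff to U: q·1 + (1−q)·5 = -4q + 5
  the row player's payoff to D: q·3 + (1−q)·1 = 2q + 1
  -4q + 5 = 2q + 1  ⇒  -6q = -4  ⇒  q = 2/3.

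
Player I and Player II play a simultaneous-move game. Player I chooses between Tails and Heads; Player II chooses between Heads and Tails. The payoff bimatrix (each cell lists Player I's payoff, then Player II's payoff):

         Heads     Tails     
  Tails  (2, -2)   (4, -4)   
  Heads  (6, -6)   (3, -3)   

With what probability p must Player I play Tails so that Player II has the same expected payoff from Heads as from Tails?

p = 3/5

Player I's mix must leave Player II indifferent between Heads and Tails.
  Player II's payoff to Heads: p·(-2) + (1−p)·(-6) = 4p - 6
  Player II's payoff to Tails: p·(-4) + (1−p)·(-3) = -p - 3
  4p - 6 = -p - 3  ⇒  5p = 3  ⇒  p = 3/5.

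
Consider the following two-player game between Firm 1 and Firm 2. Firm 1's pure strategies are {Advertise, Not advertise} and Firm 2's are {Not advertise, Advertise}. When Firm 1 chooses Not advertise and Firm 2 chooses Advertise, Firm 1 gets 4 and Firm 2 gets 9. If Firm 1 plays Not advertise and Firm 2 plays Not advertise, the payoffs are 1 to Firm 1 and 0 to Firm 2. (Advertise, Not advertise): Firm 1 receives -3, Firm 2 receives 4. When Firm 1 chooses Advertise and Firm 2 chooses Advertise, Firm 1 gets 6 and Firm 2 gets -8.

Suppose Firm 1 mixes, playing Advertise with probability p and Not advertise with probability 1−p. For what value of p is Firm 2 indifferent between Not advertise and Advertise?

Firm 2's indifference between Not advertise and Advertise determines Firm 1's mixing probability p:
  Firm 2's payoff to Not advertise: p·4 + (1−p)·0 = 4p
  Firm 2's payoff to Advertise: p·(-8) + (1−p)·9 = -17p + 9
  4p = -17p + 9  ⇒  21p = 9  ⇒  p = 3/7.

p = 3/7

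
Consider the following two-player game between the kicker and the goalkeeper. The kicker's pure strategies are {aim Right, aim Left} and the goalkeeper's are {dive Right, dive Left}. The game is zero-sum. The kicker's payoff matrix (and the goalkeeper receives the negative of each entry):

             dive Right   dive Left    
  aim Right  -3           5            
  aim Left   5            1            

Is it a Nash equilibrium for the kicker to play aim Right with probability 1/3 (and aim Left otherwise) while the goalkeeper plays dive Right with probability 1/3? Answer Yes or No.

Check the goalkeeper's indifference given the kicker's mix p = 1/3:
  payoff from dive Right = -7/3; payoff from dive Left = -7/3 — equal.
Check the kicker's indifference given the goalkeeper's mix q = 1/3:
  payoff from aim Right = 7/3; payoff from aim Left = 7/3 — equal.
Both players are indifferent, so neither can profitably deviate.

Yes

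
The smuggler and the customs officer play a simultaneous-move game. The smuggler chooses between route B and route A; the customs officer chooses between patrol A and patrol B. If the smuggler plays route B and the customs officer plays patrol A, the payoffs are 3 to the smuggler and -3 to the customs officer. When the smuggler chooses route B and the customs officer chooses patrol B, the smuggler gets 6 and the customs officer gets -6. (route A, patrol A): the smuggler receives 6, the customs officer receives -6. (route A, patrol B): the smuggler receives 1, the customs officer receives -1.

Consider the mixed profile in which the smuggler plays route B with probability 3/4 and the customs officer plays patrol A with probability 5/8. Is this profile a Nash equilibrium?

Given the smuggler's mix p = 3/4, the customs officer's payoff from patrol A is -15/4 but from patrol B is -19/4. The customs officer strictly prefers patrol A, so the customs officer would not mix.
So the proposed profile is not a Nash equilibrium.

No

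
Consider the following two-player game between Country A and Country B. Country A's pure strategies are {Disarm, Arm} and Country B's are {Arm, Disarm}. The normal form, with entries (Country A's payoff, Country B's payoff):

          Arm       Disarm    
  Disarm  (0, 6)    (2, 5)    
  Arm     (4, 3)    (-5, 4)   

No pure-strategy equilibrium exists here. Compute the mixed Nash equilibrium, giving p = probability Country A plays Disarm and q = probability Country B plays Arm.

Set Country B's expected payoff from Arm equal to that from Disarm:
  Country B's payoff from Arm: p·6 + (1−p)·3 = 3p + 3
  Country B's payoff from Disarm: p·5 + (1−p)·4 = p + 4
  3p + 3 = p + 4  ⇒  2p = 1  ⇒  p = 1/2.
In a mixed equilibrium Country A is indifferent between Disarm and Arm; this condition fixes q.
  Country A's payoff to Disarm: q·0 + (1−q)·2 = -2q + 2
  Country A's payoff to Arm: q·4 + (1−q)·(-5) = 9q - 5
  -2q + 2 = 9q - 5  ⇒  -11q = -7  ⇒  q = 7/11.

p = 1/2, q = 7/11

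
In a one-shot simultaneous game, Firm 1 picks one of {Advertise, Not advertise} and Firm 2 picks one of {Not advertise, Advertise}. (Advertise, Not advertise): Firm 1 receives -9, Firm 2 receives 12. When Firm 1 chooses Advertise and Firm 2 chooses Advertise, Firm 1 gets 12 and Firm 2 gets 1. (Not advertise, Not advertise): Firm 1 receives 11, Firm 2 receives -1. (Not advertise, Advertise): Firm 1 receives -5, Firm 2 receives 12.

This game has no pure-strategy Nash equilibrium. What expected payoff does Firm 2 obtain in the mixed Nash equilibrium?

Set Firm 2's expected payoff from Not advertise equal to that from Advertise:
  Firm 2's payoff to Not advertise: p·12 + (1−p)·(-1) = 13p - 1
  Firm 2's payoff to Advertise: p·1 + (1−p)·12 = -11p + 12
  13p - 1 = -11p + 12  ⇒  24p = 13  ⇒  p = 13/24.
At equilibrium Firm 2 is indifferent across columns, so Firm 2's payoff equals the payoff from Not advertise: (13/24)·12 + (11/24)·(-1) = 145/24.

145/24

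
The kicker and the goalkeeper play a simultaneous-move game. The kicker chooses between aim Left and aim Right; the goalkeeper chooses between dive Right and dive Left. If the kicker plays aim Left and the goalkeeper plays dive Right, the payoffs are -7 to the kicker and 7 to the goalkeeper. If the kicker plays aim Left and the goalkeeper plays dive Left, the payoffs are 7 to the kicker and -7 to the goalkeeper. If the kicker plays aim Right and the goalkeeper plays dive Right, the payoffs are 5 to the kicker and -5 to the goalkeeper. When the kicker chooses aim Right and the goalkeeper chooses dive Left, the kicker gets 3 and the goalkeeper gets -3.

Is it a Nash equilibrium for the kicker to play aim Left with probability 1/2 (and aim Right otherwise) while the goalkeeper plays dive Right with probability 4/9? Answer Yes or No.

No

Given the kicker's mix p = 1/2, the goalkeeper's payoff from dive Right is 1 but from dive Left is -5. The goalkeeper strictly prefers dive Right, so the goalkeeper would not mix.
So the proposed profile is not a Nash equilibrium.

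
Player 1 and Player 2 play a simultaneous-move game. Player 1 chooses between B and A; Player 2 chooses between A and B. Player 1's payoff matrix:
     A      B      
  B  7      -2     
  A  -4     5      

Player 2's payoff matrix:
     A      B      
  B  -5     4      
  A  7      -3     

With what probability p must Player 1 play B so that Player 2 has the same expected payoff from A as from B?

p = 10/19

Player 2's indifference between A and B determines Player 1's mixing probability p:
  Player 2's payoff from A: p·(-5) + (1−p)·7 = -12p + 7
  Player 2's payoff from B: p·4 + (1−p)·(-3) = 7p - 3
  -12p + 7 = 7p - 3  ⇒  -19p = -10  ⇒  p = 10/19.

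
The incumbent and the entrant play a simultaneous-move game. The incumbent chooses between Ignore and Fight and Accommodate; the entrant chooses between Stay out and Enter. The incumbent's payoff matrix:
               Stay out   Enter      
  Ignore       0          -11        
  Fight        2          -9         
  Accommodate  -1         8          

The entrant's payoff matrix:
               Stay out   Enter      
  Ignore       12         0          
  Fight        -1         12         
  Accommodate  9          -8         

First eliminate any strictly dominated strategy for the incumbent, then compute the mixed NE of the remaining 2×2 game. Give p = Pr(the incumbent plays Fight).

p = 17/30

The incumbent's strategy Ignore is strictly dominated by Fight: 2 > 0 and -9 > -11. Eliminate Ignore.
The entrant's indifference between Stay out and Enter determines the incumbent's mixing probability p:
  the entrant's payoff from Stay out: p·(-1) + (1−p)·9 = -10p + 9
  the entrant's payoff from Enter: p·12 + (1−p)·(-8) = 20p - 8
  -10p + 9 = 20p - 8  ⇒  -30p = -17  ⇒  p = 17/30.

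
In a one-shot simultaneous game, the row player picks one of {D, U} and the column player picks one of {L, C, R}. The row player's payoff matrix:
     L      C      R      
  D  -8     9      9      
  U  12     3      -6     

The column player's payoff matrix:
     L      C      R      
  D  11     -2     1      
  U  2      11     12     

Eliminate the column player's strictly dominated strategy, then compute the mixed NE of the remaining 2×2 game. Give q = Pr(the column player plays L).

q = 3/7

The column player's strategy C is strictly dominated by R: 1 > -2 and 12 > 11. Eliminate C.
Set the row player's expected payoff from D equal to that from U:
  the row player's expected payoff from D: q·(-8) + (1−q)·9 = -17q + 9
  the row player's expected payoff from U: q·12 + (1−q)·(-6) = 18q - 6
  -17q + 9 = 18q - 6  ⇒  -35q = -15  ⇒  q = 3/7.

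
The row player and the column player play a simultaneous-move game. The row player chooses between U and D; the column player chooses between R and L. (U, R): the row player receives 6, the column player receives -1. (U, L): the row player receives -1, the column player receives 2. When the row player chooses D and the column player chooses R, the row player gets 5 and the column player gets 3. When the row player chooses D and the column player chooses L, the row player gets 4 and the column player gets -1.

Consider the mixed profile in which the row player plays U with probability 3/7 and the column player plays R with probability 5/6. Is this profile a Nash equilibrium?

No

Given the row player's mix p = 3/7, the column player's payoff from R is 9/7 but from L is 2/7. The column player strictly prefers R, so the column player would not mix.
So the proposed profile is not a Nash equilibrium.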